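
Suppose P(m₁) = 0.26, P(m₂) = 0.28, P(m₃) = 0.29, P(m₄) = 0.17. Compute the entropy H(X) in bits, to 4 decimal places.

H = −Σ pᵢ log₂ pᵢ.
−0.26·log₂(0.26) = 0.5053
−0.28·log₂(0.28) = 0.5142
−0.29·log₂(0.29) = 0.5179
−0.17·log₂(0.17) = 0.4346
Sum ≈ 1.9720 → 1.9720 bits.

1.9720 bits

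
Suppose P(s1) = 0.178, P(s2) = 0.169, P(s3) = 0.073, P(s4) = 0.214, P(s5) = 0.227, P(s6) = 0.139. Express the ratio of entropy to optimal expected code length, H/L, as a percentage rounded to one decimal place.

Entropy H = −Σ p log₂ p ≈ 2.5097 bits.
Huffman merges: 73/1000+139/1000→53/250; 169/1000+89/500→347/1000; 53/250+107/500→213/500; 227/1000+347/1000→287/500; 213/500+287/500→1. L = 2559/1000 ≈ 2.5590.
Efficiency = H/L = 2.5097/2.5590 = 98.1%.

98.1%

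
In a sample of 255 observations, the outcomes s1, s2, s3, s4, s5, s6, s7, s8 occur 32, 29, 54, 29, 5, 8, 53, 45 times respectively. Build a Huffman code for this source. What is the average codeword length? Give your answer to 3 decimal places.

2.796 bits/symbol

Probabilities are the counts divided by 255.
Repeatedly combine the two least-probable nodes; the expected code length is the sum of the merged weights.
merge 1/51 + 8/255 → 13/255
merge 13/255 + 29/255 → 14/85
merge 29/255 + 32/255 → 61/255
merge 14/85 + 3/17 → 29/85
merge 53/255 + 18/85 → 107/255
merge 61/255 + 29/85 → 148/255
merge 107/255 + 148/255 → 1
L = 13/255 + 14/85 + 61/255 + 29/85 + 107/255 + 148/255 + 1 = 713/255 ≈ 2.796 bits/symbol.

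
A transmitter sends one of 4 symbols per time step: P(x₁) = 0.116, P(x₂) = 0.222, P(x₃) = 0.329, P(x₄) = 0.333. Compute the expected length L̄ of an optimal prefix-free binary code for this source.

2 bits/symbol

Repeatedly combine the two least-probable nodes; the expected code length is the sum of the merged weights.
merge 29/250 + 111/500 → 169/500
merge 329/1000 + 333/1000 → 331/500
merge 169/500 + 331/500 → 1
L = 169/500 + 331/500 + 1 = 2 bits/symbol.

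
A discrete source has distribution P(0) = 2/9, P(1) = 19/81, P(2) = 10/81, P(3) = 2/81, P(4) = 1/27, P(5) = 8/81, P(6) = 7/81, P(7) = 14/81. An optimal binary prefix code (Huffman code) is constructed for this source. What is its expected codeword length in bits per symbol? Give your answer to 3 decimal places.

Repeatedly combine the two least-probable nodes; the expected code length is the sum of the merged weights.
merge 2/81 + 1/27 → 5/81
merge 5/81 + 7/81 → 4/27
merge 8/81 + 10/81 → 2/9
merge 4/27 + 14/81 → 26/81
merge 2/9 + 2/9 → 4/9
merge 19/81 + 26/81 → 5/9
merge 4/9 + 5/9 → 1
L = 5/81 + 4/27 + 2/9 + 26/81 + 4/9 + 5/9 + 1 = 223/81 ≈ 2.753 bits/symbol.

2.753 bits/symbol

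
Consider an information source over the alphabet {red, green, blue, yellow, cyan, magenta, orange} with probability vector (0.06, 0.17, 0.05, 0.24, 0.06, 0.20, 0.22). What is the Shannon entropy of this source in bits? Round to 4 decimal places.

2.5768 bits

H = −Σ pᵢ log₂ pᵢ.
−0.06·log₂(0.06) = 0.2435
−0.17·log₂(0.17) = 0.4346
−0.05·log₂(0.05) = 0.2161
−0.24·log₂(0.24) = 0.4941
−0.06·log₂(0.06) = 0.2435
−0.20·log₂(0.20) = 0.4644
−0.22·log₂(0.22) = 0.4806
Sum ≈ 2.5768 → 2.5768 bits.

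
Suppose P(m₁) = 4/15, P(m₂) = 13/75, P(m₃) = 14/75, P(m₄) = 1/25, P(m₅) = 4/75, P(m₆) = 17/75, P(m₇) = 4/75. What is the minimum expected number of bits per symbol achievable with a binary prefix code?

2.56 bits/symbol

Repeatedly combine the two least-probable nodes; the expected code length is the sum of the merged weights.
merge 1/25 + 4/75 → 7/75
merge 4/75 + 7/75 → 11/75
merge 11/75 + 13/75 → 8/25
merge 14/75 + 17/75 → 31/75
merge 4/15 + 8/25 → 44/75
merge 31/75 + 44/75 → 1
L = 7/75 + 11/75 + 8/25 + 31/75 + 44/75 + 1 = 64/25 = 2.56 bits/symbol.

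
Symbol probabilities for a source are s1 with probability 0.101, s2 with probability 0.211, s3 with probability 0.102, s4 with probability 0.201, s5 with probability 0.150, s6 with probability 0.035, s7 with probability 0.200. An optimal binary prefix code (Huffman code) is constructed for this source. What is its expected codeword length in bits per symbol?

2.724 bits/symbol

Repeatedly combine the two least-probable nodes; the expected code length is the sum of the merged weights.
merge 7/200 + 101/1000 → 17/125
merge 51/500 + 17/125 → 119/500
merge 3/20 + 1/5 → 7/20
merge 201/1000 + 211/1000 → 103/250
merge 119/500 + 7/20 → 147/250
merge 103/250 + 147/250 → 1
L = 17/125 + 119/500 + 7/20 + 103/250 + 147/250 + 1 = 681/250 = 2.724 bits/symbol.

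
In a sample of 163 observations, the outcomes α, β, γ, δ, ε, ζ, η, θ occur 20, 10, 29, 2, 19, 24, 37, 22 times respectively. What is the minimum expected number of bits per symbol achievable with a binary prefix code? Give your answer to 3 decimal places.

2.847 bits/symbol

Probabilities are the counts divided by 163.
Repeatedly combine the two least-probable nodes; the expected code length is the sum of the merged weights.
merge 2/163 + 10/163 → 12/163
merge 12/163 + 19/163 → 31/163
merge 20/163 + 22/163 → 42/163
merge 24/163 + 29/163 → 53/163
merge 31/163 + 37/163 → 68/163
merge 42/163 + 53/163 → 95/163
merge 68/163 + 95/163 → 1
L = 12/163 + 31/163 + 42/163 + 53/163 + 68/163 + 95/163 + 1 = 464/163 ≈ 2.847 bits/symbol.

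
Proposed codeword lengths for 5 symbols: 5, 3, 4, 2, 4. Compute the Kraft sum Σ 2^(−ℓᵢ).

0.53125

With common denominator 2^5 = 32: Σ 2^(−ℓᵢ) = 1/32 + 4/32 + 2/32 + 8/32 + 2/32 = 17/32 = 0.53125.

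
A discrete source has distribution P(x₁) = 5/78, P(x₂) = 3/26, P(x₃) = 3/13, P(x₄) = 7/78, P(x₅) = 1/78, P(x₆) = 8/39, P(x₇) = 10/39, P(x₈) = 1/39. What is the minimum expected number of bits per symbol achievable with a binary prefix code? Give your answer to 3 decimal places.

2.641 bits/symbol

Repeatedly combine the two least-probable nodes; the expected code length is the sum of the merged weights.
merge 1/78 + 1/39 → 1/26
merge 1/26 + 5/78 → 4/39
merge 7/78 + 4/39 → 5/26
merge 3/26 + 5/26 → 4/13
merge 8/39 + 3/13 → 17/39
merge 10/39 + 4/13 → 22/39
merge 17/39 + 22/39 → 1
L = 1/26 + 4/39 + 5/26 + 4/13 + 17/39 + 22/39 + 1 = 103/39 ≈ 2.641 bits/symbol.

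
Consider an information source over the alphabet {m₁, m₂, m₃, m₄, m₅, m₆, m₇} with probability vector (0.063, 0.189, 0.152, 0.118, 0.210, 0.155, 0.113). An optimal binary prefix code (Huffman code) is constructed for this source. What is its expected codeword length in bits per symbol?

2.777 bits/symbol

Repeatedly combine the two least-probable nodes; the expected code length is the sum of the merged weights.
merge 63/1000 + 113/1000 → 22/125
merge 59/500 + 19/125 → 27/100
merge 31/200 + 22/125 → 331/1000
merge 189/1000 + 21/100 → 399/1000
merge 27/100 + 331/1000 → 601/1000
merge 399/1000 + 601/1000 → 1
L = 22/125 + 27/100 + 331/1000 + 399/1000 + 601/1000 + 1 = 2777/1000 = 2.777 bits/symbol.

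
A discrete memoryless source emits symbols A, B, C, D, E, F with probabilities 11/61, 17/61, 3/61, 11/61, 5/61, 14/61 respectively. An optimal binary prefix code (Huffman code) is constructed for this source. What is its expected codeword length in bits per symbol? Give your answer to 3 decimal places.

Repeatedly combine the two least-probable nodes; the expected code length is the sum of the merged weights.
merge 3/61 + 5/61 → 8/61
merge 8/61 + 11/61 → 19/61
merge 11/61 + 14/61 → 25/61
merge 17/61 + 19/61 → 36/61
merge 25/61 + 36/61 → 1
L = 8/61 + 19/61 + 25/61 + 36/61 + 1 = 149/61 ≈ 2.443 bits/symbol.

2.443 bits/symbol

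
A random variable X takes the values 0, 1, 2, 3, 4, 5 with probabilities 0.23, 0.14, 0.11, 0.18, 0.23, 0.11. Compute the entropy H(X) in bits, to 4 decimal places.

2.5183 bits

H = −Σ pᵢ log₂ pᵢ.
−0.23·log₂(0.23) = 0.4877
−0.14·log₂(0.14) = 0.3971
−0.11·log₂(0.11) = 0.3503
−0.18·log₂(0.18) = 0.4453
−0.23·log₂(0.23) = 0.4877
−0.11·log₂(0.11) = 0.3503
Sum ≈ 2.5183 → 2.5183 bits.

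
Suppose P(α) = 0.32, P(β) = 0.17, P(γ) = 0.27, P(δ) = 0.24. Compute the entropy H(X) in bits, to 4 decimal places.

H = −Σ pᵢ log₂ pᵢ.
−0.32·log₂(0.32) = 0.5260
−0.17·log₂(0.17) = 0.4346
−0.27·log₂(0.27) = 0.5100
−0.24·log₂(0.24) = 0.4941
Sum ≈ 1.9648 → 1.9648 bits.

1.9648 bits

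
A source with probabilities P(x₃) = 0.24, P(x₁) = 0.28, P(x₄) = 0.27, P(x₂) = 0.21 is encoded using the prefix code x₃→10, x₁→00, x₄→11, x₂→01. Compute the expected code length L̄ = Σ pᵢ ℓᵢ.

L̄ = Σ pᵢ·ℓᵢ = 0.24·2 + 0.28·2 + 0.27·2 + 0.21·2 = 2 bits/symbol.

2 bits/symbol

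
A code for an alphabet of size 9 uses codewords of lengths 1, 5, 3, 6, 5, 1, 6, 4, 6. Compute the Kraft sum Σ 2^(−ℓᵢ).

1.296875

With common denominator 2^6 = 64: Σ 2^(−ℓᵢ) = 32/64 + 2/64 + 8/64 + 1/64 + 2/64 + 32/64 + 1/64 + 4/64 + 1/64 = 83/64 = 1.296875.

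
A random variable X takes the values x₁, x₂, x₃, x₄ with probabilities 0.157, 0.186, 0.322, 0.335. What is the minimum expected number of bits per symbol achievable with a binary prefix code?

2 bits/symbol

Repeatedly combine the two least-probable nodes; the expected code length is the sum of the merged weights.
merge 157/1000 + 93/500 → 343/1000
merge 161/500 + 67/200 → 657/1000
merge 343/1000 + 657/1000 → 1
L = 343/1000 + 657/1000 + 1 = 2 bits/symbol.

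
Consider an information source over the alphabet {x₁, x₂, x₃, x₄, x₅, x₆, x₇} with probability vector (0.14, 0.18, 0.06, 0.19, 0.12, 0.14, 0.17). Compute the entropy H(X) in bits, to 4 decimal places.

H = −Σ pᵢ log₂ pᵢ.
−0.14·log₂(0.14) = 0.3971
−0.18·log₂(0.18) = 0.4453
−0.06·log₂(0.06) = 0.2435
−0.19·log₂(0.19) = 0.4552
−0.12·log₂(0.12) = 0.3671
−0.14·log₂(0.14) = 0.3971
−0.17·log₂(0.17) = 0.4346
Sum ≈ 2.7399 → 2.7399 bits.

2.7399 bits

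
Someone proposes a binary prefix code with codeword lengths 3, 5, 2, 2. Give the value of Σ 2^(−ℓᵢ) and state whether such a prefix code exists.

With common denominator 2^5 = 32: Σ 2^(−ℓᵢ) = 4/32 + 1/32 + 8/32 + 8/32 = 21/32 = 0.65625.
Kraft's inequality requires Σ ≤ 1; here Σ = 0.65625 ≤ 1, so such a prefix code exists.

0.65625; yes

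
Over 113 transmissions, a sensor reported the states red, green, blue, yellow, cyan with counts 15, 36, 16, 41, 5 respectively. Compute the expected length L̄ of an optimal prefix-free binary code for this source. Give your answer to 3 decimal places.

2.133 bits/symbol

Probabilities are the counts divided by 113.
Repeatedly combine the two least-probable nodes; the expected code length is the sum of the merged weights.
merge 5/113 + 15/113 → 20/113
merge 16/113 + 20/113 → 36/113
merge 36/113 + 36/113 → 72/113
merge 41/113 + 72/113 → 1
L = 20/113 + 36/113 + 72/113 + 1 = 241/113 ≈ 2.133 bits/symbol.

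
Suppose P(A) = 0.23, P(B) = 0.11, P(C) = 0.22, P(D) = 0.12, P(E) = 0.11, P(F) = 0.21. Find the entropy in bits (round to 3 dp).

H = −Σ pᵢ log₂ pᵢ.
−0.23·log₂(0.23) = 0.4877
−0.11·log₂(0.11) = 0.3503
−0.22·log₂(0.22) = 0.4806
−0.12·log₂(0.12) = 0.3671
−0.11·log₂(0.11) = 0.3503
−0.21·log₂(0.21) = 0.4728
Sum ≈ 2.5087 → 2.509 bits.

2.509 bits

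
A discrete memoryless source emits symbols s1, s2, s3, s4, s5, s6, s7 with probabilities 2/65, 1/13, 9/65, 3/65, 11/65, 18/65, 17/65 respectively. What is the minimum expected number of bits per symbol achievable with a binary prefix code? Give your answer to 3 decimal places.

Repeatedly combine the two least-probable nodes; the expected code length is the sum of the merged weights.
merge 2/65 + 3/65 → 1/13
merge 1/13 + 1/13 → 2/13
merge 9/65 + 2/13 → 19/65
merge 11/65 + 17/65 → 28/65
merge 18/65 + 19/65 → 37/65
merge 28/65 + 37/65 → 1
L = 1/13 + 2/13 + 19/65 + 28/65 + 37/65 + 1 = 164/65 ≈ 2.523 bits/symbol.

2.523 bits/symbol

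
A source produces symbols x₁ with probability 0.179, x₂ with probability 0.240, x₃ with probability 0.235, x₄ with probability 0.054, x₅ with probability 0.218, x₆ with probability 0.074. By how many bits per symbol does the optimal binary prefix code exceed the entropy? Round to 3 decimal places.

0.021 bits

Entropy H = −Σ p log₂ p ≈ 2.4138 bits.
Huffman merges: 27/500+37/500→16/125; 16/125+179/1000→307/1000; 109/500+47/200→453/1000; 6/25+307/1000→547/1000; 453/1000+547/1000→1. L = 487/200 ≈ 2.4350.
L − H = 2.4350 − 2.4138 = 0.021 bits.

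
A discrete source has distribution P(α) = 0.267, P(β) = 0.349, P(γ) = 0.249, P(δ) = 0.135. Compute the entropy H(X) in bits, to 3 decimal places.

H = −Σ pᵢ log₂ pᵢ.
−0.267·log₂(0.267) = 0.5087
−0.349·log₂(0.349) = 0.5300
−0.249·log₂(0.249) = 0.4994
−0.135·log₂(0.135) = 0.3900
Sum ≈ 1.9281 → 1.928 bits.

1.928 bits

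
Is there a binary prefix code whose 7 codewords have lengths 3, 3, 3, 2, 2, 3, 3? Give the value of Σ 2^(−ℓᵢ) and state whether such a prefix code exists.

With common denominator 2^3 = 8: Σ 2^(−ℓᵢ) = 1/8 + 1/8 + 1/8 + 2/8 + 2/8 + 1/8 + 1/8 = 9/8 = 1.125.
Kraft's inequality requires Σ ≤ 1; here Σ = 1.125 > 1, so no such prefix code exists.

1.125; no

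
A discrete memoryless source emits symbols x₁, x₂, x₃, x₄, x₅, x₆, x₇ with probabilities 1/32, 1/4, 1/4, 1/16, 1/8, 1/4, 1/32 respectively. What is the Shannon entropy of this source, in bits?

2.4375 bits

Each probability is a power of 1/2, so log₂(1/p) is an integer.
H = Σ p·log₂(1/p) = 1/32·5 + 1/4·2 + 1/4·2 + 1/16·4 + 1/8·3 + 1/4·2 + 1/32·5 = 2.4375 bits.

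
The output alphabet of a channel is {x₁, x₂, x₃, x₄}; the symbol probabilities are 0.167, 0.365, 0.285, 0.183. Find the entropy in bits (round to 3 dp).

H = −Σ pᵢ log₂ pᵢ.
−0.167·log₂(0.167) = 0.4312
−0.365·log₂(0.365) = 0.5307
−0.285·log₂(0.285) = 0.5161
−0.183·log₂(0.183) = 0.4484
Sum ≈ 1.9264 → 1.926 bits.

1.926 bits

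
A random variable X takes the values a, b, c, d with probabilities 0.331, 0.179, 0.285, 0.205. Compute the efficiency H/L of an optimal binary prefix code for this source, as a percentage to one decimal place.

Entropy H = −Σ p log₂ p ≈ 1.9571 bits.
Huffman merges: 179/1000+41/200→48/125; 57/200+331/1000→77/125; 48/125+77/125→1. L = 2 ≈ 2.0000.
Efficiency = H/L = 1.9571/2.0000 = 97.9%.

97.9%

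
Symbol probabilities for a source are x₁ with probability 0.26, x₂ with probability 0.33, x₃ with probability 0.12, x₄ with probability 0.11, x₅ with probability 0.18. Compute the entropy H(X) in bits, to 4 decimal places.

H = −Σ pᵢ log₂ pᵢ.
−0.26·log₂(0.26) = 0.5053
−0.33·log₂(0.33) = 0.5278
−0.12·log₂(0.12) = 0.3671
−0.11·log₂(0.11) = 0.3503
−0.18·log₂(0.18) = 0.4453
Sum ≈ 2.1958 → 2.1958 bits.

2.1958 bits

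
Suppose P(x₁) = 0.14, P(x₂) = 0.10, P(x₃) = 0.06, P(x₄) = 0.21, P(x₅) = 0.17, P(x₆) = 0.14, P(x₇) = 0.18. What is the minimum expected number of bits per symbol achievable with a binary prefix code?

Repeatedly combine the two least-probable nodes; the expected code length is the sum of the merged weights.
merge 3/50 + 1/10 → 4/25
merge 7/50 + 7/50 → 7/25
merge 4/25 + 17/100 → 33/100
merge 9/50 + 21/100 → 39/100
merge 7/25 + 33/100 → 61/100
merge 39/100 + 61/100 → 1
L = 4/25 + 7/25 + 33/100 + 39/100 + 61/100 + 1 = 277/100 = 2.77 bits/symbol.

2.77 bits/symbol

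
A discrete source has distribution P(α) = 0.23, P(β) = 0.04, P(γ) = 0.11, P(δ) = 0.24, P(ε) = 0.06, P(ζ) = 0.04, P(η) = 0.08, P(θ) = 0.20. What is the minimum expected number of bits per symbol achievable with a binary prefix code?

Repeatedly combine the two least-probable nodes; the expected code length is the sum of the merged weights.
merge 1/25 + 1/25 → 2/25
merge 3/50 + 2/25 → 7/50
merge 2/25 + 11/100 → 19/100
merge 7/50 + 19/100 → 33/100
merge 1/5 + 23/100 → 43/100
merge 6/25 + 33/100 → 57/100
merge 43/100 + 57/100 → 1
L = 2/25 + 7/50 + 19/100 + 33/100 + 43/100 + 57/100 + 1 = 137/50 = 2.74 bits/symbol.

2.74 bits/symbol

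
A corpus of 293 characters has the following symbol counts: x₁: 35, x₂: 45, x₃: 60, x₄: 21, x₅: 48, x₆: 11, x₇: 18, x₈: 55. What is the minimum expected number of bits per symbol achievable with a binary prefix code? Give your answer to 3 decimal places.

Probabilities are the counts divided by 293.
Repeatedly combine the two least-probable nodes; the expected code length is the sum of the merged weights.
merge 11/293 + 18/293 → 29/293
merge 21/293 + 29/293 → 50/293
merge 35/293 + 45/293 → 80/293
merge 48/293 + 50/293 → 98/293
merge 55/293 + 60/293 → 115/293
merge 80/293 + 98/293 → 178/293
merge 115/293 + 178/293 → 1
L = 29/293 + 50/293 + 80/293 + 98/293 + 115/293 + 178/293 + 1 = 843/293 ≈ 2.877 bits/symbol.

2.877 bits/symbol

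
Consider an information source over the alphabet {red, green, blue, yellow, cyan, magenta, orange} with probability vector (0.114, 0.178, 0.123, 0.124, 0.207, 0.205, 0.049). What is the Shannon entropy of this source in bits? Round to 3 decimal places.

2.698 bits

H = −Σ pᵢ log₂ pᵢ.
−0.114·log₂(0.114) = 0.3571
−0.178·log₂(0.178) = 0.4432
−0.123·log₂(0.123) = 0.3719
−0.124·log₂(0.124) = 0.3734
−0.207·log₂(0.207) = 0.4704
−0.205·log₂(0.205) = 0.4687
−0.049·log₂(0.049) = 0.2132
Sum ≈ 2.6979 → 2.698 bits.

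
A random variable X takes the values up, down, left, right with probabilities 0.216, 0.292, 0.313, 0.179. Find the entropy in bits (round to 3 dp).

1.965 bits

H = −Σ pᵢ log₂ pᵢ.
−0.216·log₂(0.216) = 0.4776
−0.292·log₂(0.292) = 0.5186
−0.313·log₂(0.313) = 0.5245
−0.179·log₂(0.179) = 0.4443
Sum ≈ 1.9649 → 1.965 bits.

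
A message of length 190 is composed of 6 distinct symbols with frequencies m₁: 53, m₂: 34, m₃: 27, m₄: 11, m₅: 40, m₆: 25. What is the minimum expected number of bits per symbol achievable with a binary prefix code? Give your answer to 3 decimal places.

Probabilities are the counts divided by 190.
Repeatedly combine the two least-probable nodes; the expected code length is the sum of the merged weights.
merge 11/190 + 5/38 → 18/95
merge 27/190 + 17/95 → 61/190
merge 18/95 + 4/19 → 2/5
merge 53/190 + 61/190 → 3/5
merge 2/5 + 3/5 → 1
L = 18/95 + 61/190 + 2/5 + 3/5 + 1 = 477/190 ≈ 2.511 bits/symbol.

2.511 bits/symbol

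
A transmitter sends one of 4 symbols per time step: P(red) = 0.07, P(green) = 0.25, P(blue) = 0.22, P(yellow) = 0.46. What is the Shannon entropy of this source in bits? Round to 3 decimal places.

1.764 bits

H = −Σ pᵢ log₂ pᵢ.
−0.07·log₂(0.07) = 0.2686
−0.25·log₂(0.25) = 0.5000
−0.22·log₂(0.22) = 0.4806
−0.46·log₂(0.46) = 0.5153
Sum ≈ 1.7645 → 1.764 bits.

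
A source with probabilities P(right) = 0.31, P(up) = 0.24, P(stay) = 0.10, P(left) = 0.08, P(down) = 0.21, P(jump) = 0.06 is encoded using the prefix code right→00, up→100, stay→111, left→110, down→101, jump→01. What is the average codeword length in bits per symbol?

L̄ = Σ pᵢ·ℓᵢ = 0.31·2 + 0.24·3 + 0.10·3 + 0.08·3 + 0.21·3 + 0.06·2 = 2.63 bits/symbol.

2.63 bits/symbol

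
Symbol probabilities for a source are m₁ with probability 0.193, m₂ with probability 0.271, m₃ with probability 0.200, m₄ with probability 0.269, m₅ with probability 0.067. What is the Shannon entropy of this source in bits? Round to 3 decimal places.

H = −Σ pᵢ log₂ pᵢ.
−0.193·log₂(0.193) = 0.4581
−0.271·log₂(0.271) = 0.5105
−0.200·log₂(0.200) = 0.4644
−0.269·log₂(0.269) = 0.5096
−0.067·log₂(0.067) = 0.2613
Sum ≈ 2.2038 → 2.204 bits.

2.204 bits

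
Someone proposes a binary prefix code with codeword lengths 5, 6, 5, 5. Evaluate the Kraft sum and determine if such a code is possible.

0.109375; yes

With common denominator 2^6 = 64: Σ 2^(−ℓᵢ) = 2/64 + 1/64 + 2/64 + 2/64 = 7/64 = 0.109375.
Kraft's inequality requires Σ ≤ 1; here Σ = 0.109375 ≤ 1, so such a prefix code exists.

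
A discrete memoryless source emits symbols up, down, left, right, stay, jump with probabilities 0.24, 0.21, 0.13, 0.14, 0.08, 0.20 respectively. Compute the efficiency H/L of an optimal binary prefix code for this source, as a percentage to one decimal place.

Entropy H = −Σ p log₂ p ≈ 2.5026 bits.
Huffman merges: 2/25+13/100→21/100; 7/50+1/5→17/50; 21/100+21/100→21/50; 6/25+17/50→29/50; 21/50+29/50→1. L = 51/20 ≈ 2.5500.
Efficiency = H/L = 2.5026/2.5500 = 98.1%.

98.1%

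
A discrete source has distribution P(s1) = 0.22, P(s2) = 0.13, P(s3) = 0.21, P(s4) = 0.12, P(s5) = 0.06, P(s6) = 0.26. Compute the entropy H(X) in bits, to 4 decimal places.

2.4519 bits

H = −Σ pᵢ log₂ pᵢ.
−0.22·log₂(0.22) = 0.4806
−0.13·log₂(0.13) = 0.3826
−0.21·log₂(0.21) = 0.4728
−0.12·log₂(0.12) = 0.3671
−0.06·log₂(0.06) = 0.2435
−0.26·log₂(0.26) = 0.5053
Sum ≈ 2.4519 → 2.4519 bits.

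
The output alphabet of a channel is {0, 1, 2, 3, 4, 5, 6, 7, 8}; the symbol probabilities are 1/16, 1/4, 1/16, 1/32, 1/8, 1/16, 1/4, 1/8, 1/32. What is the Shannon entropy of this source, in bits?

Each probability is a power of 1/2, so log₂(1/p) is an integer.
H = Σ p·log₂(1/p) = 1/16·4 + 1/4·2 + 1/16·4 + 1/32·5 + 1/8·3 + 1/16·4 + 1/4·2 + 1/8·3 + 1/32·5 = 2.8125 bits.

2.8125 bits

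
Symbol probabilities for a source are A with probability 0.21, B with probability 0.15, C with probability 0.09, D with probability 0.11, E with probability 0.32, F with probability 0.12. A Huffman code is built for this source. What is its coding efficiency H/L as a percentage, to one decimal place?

Entropy H = −Σ p log₂ p ≈ 2.4394 bits.
Huffman merges: 9/100+11/100→1/5; 3/25+3/20→27/100; 1/5+21/100→41/100; 27/100+8/25→59/100; 41/100+59/100→1. L = 247/100 ≈ 2.4700.
Efficiency = H/L = 2.4394/2.4700 = 98.8%.

98.8%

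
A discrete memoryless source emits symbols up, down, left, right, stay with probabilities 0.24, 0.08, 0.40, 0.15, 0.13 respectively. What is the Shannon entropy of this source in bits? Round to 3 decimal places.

H = −Σ pᵢ log₂ pᵢ.
−0.24·log₂(0.24) = 0.4941
−0.08·log₂(0.08) = 0.2915
−0.40·log₂(0.40) = 0.5288
−0.15·log₂(0.15) = 0.4105
−0.13·log₂(0.13) = 0.3826
Sum ≈ 2.1076 → 2.108 bits.

2.108 bits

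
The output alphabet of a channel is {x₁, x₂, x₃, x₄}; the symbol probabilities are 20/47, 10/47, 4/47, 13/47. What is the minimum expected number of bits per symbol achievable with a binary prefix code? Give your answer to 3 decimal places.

1.872 bits/symbol

Repeatedly combine the two least-probable nodes; the expected code length is the sum of the merged weights.
merge 4/47 + 10/47 → 14/47
merge 13/47 + 14/47 → 27/47
merge 20/47 + 27/47 → 1
L = 14/47 + 27/47 + 1 = 88/47 ≈ 1.872 bits/symbol.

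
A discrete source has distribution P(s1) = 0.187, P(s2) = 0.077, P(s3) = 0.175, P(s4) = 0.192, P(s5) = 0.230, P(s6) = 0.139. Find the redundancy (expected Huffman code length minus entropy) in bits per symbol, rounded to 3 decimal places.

Entropy H = −Σ p log₂ p ≈ 2.5177 bits.
Huffman merges: 77/1000+139/1000→27/125; 7/40+187/1000→181/500; 24/125+27/125→51/125; 23/100+181/500→74/125; 51/125+74/125→1. L = 1289/500 ≈ 2.5780.
L − H = 2.5780 − 2.5177 = 0.060 bits.

0.060 bits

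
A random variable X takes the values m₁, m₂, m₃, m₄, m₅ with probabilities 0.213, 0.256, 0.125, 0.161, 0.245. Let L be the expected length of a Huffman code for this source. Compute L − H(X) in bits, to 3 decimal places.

0.011 bits

Entropy H = −Σ p log₂ p ≈ 2.2748 bits.
Huffman merges: 1/8+161/1000→143/500; 213/1000+49/200→229/500; 32/125+143/500→271/500; 229/500+271/500→1. L = 1143/500 ≈ 2.2860.
L − H = 2.2860 − 2.2748 = 0.011 bits.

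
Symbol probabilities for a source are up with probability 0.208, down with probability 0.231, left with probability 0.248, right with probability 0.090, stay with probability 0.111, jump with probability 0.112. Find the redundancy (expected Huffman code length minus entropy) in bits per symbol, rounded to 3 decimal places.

Entropy H = −Σ p log₂ p ≈ 2.4768 bits.
Huffman merges: 9/100+111/1000→201/1000; 14/125+201/1000→313/1000; 26/125+231/1000→439/1000; 31/125+313/1000→561/1000; 439/1000+561/1000→1. L = 1257/500 ≈ 2.5140.
L − H = 2.5140 − 2.4768 = 0.037 bits.

0.037 bits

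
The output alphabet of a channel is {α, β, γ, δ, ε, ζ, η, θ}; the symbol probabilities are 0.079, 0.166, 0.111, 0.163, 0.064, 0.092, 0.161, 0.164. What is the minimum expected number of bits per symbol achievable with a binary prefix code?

2.977 bits/symbol

Repeatedly combine the two least-probable nodes; the expected code length is the sum of the merged weights.
merge 8/125 + 79/1000 → 143/1000
merge 23/250 + 111/1000 → 203/1000
merge 143/1000 + 161/1000 → 38/125
merge 163/1000 + 41/250 → 327/1000
merge 83/500 + 203/1000 → 369/1000
merge 38/125 + 327/1000 → 631/1000
merge 369/1000 + 631/1000 → 1
L = 143/1000 + 203/1000 + 38/125 + 327/1000 + 369/1000 + 631/1000 + 1 = 2977/1000 = 2.977 bits/symbol.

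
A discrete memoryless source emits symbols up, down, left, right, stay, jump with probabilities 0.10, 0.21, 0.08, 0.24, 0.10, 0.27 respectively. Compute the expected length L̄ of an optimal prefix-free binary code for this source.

2.46 bits/symbol

Repeatedly combine the two least-probable nodes; the expected code length is the sum of the merged weights.
merge 2/25 + 1/10 → 9/50
merge 1/10 + 9/50 → 7/25
merge 21/100 + 6/25 → 9/20
merge 27/100 + 7/25 → 11/20
merge 9/20 + 11/20 → 1
L = 9/50 + 7/25 + 9/20 + 11/20 + 1 = 123/50 = 2.46 bits/symbol.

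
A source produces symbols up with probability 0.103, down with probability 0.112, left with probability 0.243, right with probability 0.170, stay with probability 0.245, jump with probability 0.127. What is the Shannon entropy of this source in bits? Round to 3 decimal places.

H = −Σ pᵢ log₂ pᵢ.
−0.103·log₂(0.103) = 0.3378
−0.112·log₂(0.112) = 0.3537
−0.243·log₂(0.243) = 0.4960
−0.170·log₂(0.170) = 0.4346
−0.245·log₂(0.245) = 0.4971
−0.127·log₂(0.127) = 0.3781
Sum ≈ 2.4973 → 2.497 bits.

2.497 bits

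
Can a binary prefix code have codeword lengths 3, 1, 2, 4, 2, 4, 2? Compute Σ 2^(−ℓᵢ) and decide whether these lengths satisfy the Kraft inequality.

With common denominator 2^4 = 16: Σ 2^(−ℓᵢ) = 2/16 + 8/16 + 4/16 + 1/16 + 4/16 + 1/16 + 4/16 = 24/16 = 1.5.
Kraft's inequality requires Σ ≤ 1; here Σ = 1.5 > 1, so no such prefix code exists.

1.5; no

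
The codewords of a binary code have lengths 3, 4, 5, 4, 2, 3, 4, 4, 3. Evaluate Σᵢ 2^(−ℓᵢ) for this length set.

0.90625

With common denominator 2^5 = 32: Σ 2^(−ℓᵢ) = 4/32 + 2/32 + 1/32 + 2/32 + 8/32 + 4/32 + 2/32 + 2/32 + 4/32 = 29/32 = 0.90625.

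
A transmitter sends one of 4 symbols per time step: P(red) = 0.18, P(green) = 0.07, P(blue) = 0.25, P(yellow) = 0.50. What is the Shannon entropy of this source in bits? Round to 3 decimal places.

1.714 bits

H = −Σ pᵢ log₂ pᵢ.
−0.18·log₂(0.18) = 0.4453
−0.07·log₂(0.07) = 0.2686
−0.25·log₂(0.25) = 0.5000
−0.50·log₂(0.50) = 0.5000
Sum ≈ 1.7139 → 1.714 bits.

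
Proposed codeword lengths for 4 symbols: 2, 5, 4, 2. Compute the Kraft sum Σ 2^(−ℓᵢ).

0.59375

With common denominator 2^5 = 32: Σ 2^(−ℓᵢ) = 8/32 + 1/32 + 2/32 + 8/32 = 19/32 = 0.59375.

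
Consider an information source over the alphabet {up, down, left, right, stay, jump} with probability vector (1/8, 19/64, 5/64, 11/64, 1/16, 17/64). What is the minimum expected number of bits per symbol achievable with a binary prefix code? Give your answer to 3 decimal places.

Repeatedly combine the two least-probable nodes; the expected code length is the sum of the merged weights.
merge 1/16 + 5/64 → 9/64
merge 1/8 + 9/64 → 17/64
merge 11/64 + 17/64 → 7/16
merge 17/64 + 19/64 → 9/16
merge 7/16 + 9/16 → 1
L = 9/64 + 17/64 + 7/16 + 9/16 + 1 = 77/32 ≈ 2.406 bits/symbol.

2.406 bits/symbol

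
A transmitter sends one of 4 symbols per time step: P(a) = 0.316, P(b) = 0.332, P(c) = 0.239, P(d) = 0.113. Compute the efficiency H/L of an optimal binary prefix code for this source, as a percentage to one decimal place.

Entropy H = −Σ p log₂ p ≈ 1.9023 bits.
Huffman merges: 113/1000+239/1000→44/125; 79/250+83/250→81/125; 44/125+81/125→1. L = 2 ≈ 2.0000.
Efficiency = H/L = 1.9023/2.0000 = 95.1%.

95.1%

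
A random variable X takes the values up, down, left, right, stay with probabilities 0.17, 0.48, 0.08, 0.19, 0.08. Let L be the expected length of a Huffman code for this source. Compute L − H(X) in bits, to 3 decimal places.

Entropy H = −Σ p log₂ p ≈ 1.9811 bits.
Huffman merges: 2/25+2/25→4/25; 4/25+17/100→33/100; 19/100+33/100→13/25; 12/25+13/25→1. L = 201/100 ≈ 2.0100.
L − H = 2.0100 − 1.9811 = 0.029 bits.

0.029 bits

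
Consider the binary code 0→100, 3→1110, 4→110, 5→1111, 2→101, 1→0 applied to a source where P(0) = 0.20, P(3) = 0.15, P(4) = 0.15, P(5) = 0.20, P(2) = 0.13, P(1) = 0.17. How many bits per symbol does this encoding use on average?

3.01 bits/symbol

L̄ = Σ pᵢ·ℓᵢ = 0.20·3 + 0.15·4 + 0.15·3 + 0.20·4 + 0.13·3 + 0.17·1 = 3.01 bits/symbol.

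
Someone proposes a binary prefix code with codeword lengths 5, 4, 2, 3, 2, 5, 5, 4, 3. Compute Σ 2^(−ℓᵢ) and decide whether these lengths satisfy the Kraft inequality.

With common denominator 2^5 = 32: Σ 2^(−ℓᵢ) = 1/32 + 2/32 + 8/32 + 4/32 + 8/32 + 1/32 + 1/32 + 2/32 + 4/32 = 31/32 = 0.96875.
Kraft's inequality requires Σ ≤ 1; here Σ = 0.96875 ≤ 1, so such a prefix code exists.

0.96875; yes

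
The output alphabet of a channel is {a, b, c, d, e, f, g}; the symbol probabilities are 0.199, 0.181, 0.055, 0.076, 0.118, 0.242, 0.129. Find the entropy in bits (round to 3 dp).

2.663 bits

H = −Σ pᵢ log₂ pᵢ.
−0.199·log₂(0.199) = 0.4635
−0.181·log₂(0.181) = 0.4463
−0.055·log₂(0.055) = 0.2301
−0.076·log₂(0.076) = 0.2826
−0.118·log₂(0.118) = 0.3638
−0.242·log₂(0.242) = 0.4954
−0.129·log₂(0.129) = 0.3811
Sum ≈ 2.6628 → 2.663 bits.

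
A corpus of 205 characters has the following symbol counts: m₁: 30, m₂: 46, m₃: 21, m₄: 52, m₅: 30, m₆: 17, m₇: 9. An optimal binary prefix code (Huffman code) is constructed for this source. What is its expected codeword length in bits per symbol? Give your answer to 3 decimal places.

2.649 bits/symbol

Probabilities are the counts divided by 205.
Repeatedly combine the two least-probable nodes; the expected code length is the sum of the merged weights.
merge 9/205 + 17/205 → 26/205
merge 21/205 + 26/205 → 47/205
merge 6/41 + 6/41 → 12/41
merge 46/205 + 47/205 → 93/205
merge 52/205 + 12/41 → 112/205
merge 93/205 + 112/205 → 1
L = 26/205 + 47/205 + 12/41 + 93/205 + 112/205 + 1 = 543/205 ≈ 2.649 bits/symbol.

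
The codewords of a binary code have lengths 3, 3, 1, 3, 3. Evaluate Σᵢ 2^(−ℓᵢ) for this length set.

1

With common denominator 2^3 = 8: Σ 2^(−ℓᵢ) = 1/8 + 1/8 + 4/8 + 1/8 + 1/8 = 8/8 = 1.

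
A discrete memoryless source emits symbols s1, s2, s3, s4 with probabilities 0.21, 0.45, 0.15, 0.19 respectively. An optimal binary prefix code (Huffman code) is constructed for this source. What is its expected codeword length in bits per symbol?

Repeatedly combine the two least-probable nodes; the expected code length is the sum of the merged weights.
merge 3/20 + 19/100 → 17/50
merge 21/100 + 17/50 → 11/20
merge 9/20 + 11/20 → 1
L = 17/50 + 11/20 + 1 = 189/100 = 1.89 bits/symbol.

1.89 bits/symbol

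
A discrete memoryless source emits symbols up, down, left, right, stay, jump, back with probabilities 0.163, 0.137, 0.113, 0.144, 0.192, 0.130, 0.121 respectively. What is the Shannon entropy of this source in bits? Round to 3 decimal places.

H = −Σ pᵢ log₂ pᵢ.
−0.163·log₂(0.163) = 0.4266
−0.137·log₂(0.137) = 0.3929
−0.113·log₂(0.113) = 0.3555
−0.144·log₂(0.144) = 0.4026
−0.192·log₂(0.192) = 0.4571
−0.130·log₂(0.130) = 0.3826
−0.121·log₂(0.121) = 0.3687
Sum ≈ 2.7860 → 2.786 bits.

2.786 bits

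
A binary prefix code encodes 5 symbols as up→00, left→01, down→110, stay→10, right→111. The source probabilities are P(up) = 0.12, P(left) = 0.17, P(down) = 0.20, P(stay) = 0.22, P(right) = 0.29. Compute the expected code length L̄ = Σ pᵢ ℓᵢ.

L̄ = Σ pᵢ·ℓᵢ = 0.12·2 + 0.17·2 + 0.20·3 + 0.22·2 + 0.29·3 = 2.49 bits/symbol.

2.49 bits/symbol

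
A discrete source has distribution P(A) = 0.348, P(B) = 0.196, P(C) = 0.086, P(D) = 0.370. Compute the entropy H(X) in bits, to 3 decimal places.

1.826 bits

H = −Σ pᵢ log₂ pᵢ.
−0.348·log₂(0.348) = 0.5299
−0.196·log₂(0.196) = 0.4608
−0.086·log₂(0.086) = 0.3044
−0.370·log₂(0.370) = 0.5307
Sum ≈ 1.8259 → 1.826 bits.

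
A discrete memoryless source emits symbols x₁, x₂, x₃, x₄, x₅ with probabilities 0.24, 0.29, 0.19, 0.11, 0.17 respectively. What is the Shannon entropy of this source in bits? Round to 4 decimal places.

2.2521 bits

H = −Σ pᵢ log₂ pᵢ.
−0.24·log₂(0.24) = 0.4941
−0.29·log₂(0.29) = 0.5179
−0.19·log₂(0.19) = 0.4552
−0.11·log₂(0.11) = 0.3503
−0.17·log₂(0.17) = 0.4346
Sum ≈ 2.2521 → 2.2521 bits.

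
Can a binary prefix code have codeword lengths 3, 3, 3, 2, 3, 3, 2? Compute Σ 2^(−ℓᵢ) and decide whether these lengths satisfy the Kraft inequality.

With common denominator 2^3 = 8: Σ 2^(−ℓᵢ) = 1/8 + 1/8 + 1/8 + 2/8 + 1/8 + 1/8 + 2/8 = 9/8 = 1.125.
Kraft's inequality requires Σ ≤ 1; here Σ = 1.125 > 1, so no such prefix code exists.

1.125; no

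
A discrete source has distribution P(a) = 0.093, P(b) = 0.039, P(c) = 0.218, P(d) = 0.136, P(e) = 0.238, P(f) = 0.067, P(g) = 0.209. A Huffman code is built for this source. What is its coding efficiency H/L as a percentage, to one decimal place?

Entropy H = −Σ p log₂ p ≈ 2.5979 bits.
Huffman merges: 39/1000+67/1000→53/500; 93/1000+53/500→199/1000; 17/125+199/1000→67/200; 209/1000+109/500→427/1000; 119/500+67/200→573/1000; 427/1000+573/1000→1. L = 66/25 ≈ 2.6400.
Efficiency = H/L = 2.5979/2.6400 = 98.4%.

98.4%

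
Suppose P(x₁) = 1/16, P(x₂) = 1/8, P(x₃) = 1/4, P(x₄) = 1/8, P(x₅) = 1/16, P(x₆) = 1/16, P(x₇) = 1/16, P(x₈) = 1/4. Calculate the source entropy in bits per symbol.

Each probability is a power of 1/2, so log₂(1/p) is an integer.
H = Σ p·log₂(1/p) = 1/16·4 + 1/8·3 + 1/4·2 + 1/8·3 + 1/16·4 + 1/16·4 + 1/16·4 + 1/4·2 = 2.75 bits.

2.75 bits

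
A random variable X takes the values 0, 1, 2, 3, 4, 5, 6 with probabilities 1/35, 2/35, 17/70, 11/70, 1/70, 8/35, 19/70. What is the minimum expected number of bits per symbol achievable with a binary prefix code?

2.4 bits/symbol

Repeatedly combine the two least-probable nodes; the expected code length is the sum of the merged weights.
merge 1/70 + 1/35 → 3/70
merge 3/70 + 2/35 → 1/10
merge 1/10 + 11/70 → 9/35
merge 8/35 + 17/70 → 33/70
merge 9/35 + 19/70 → 37/70
merge 33/70 + 37/70 → 1
L = 3/70 + 1/10 + 9/35 + 33/70 + 37/70 + 1 = 12/5 = 2.4 bits/symbol.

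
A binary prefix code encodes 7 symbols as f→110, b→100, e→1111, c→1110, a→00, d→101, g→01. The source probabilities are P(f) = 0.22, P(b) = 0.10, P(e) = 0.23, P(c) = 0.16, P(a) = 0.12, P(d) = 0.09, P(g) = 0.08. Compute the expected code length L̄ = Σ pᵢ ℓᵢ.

3.19 bits/symbol

L̄ = Σ pᵢ·ℓᵢ = 0.22·3 + 0.10·3 + 0.23·4 + 0.16·4 + 0.12·2 + 0.09·3 + 0.08·2 = 3.19 bits/symbol.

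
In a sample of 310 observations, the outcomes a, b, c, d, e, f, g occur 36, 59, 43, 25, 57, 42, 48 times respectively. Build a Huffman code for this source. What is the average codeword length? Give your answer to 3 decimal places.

Probabilities are the counts divided by 310.
Repeatedly combine the two least-probable nodes; the expected code length is the sum of the merged weights.
merge 5/62 + 18/155 → 61/310
merge 21/155 + 43/310 → 17/62
merge 24/155 + 57/310 → 21/62
merge 59/310 + 61/310 → 12/31
merge 17/62 + 21/62 → 19/31
merge 12/31 + 19/31 → 1
L = 61/310 + 17/62 + 21/62 + 12/31 + 19/31 + 1 = 871/310 ≈ 2.810 bits/symbol.

2.810 bits/symbol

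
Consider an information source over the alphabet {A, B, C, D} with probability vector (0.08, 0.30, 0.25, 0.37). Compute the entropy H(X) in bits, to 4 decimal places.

H = −Σ pᵢ log₂ pᵢ.
−0.08·log₂(0.08) = 0.2915
−0.30·log₂(0.30) = 0.5211
−0.25·log₂(0.25) = 0.5000
−0.37·log₂(0.37) = 0.5307
Sum ≈ 1.8433 → 1.8433 bits.

1.8433 bits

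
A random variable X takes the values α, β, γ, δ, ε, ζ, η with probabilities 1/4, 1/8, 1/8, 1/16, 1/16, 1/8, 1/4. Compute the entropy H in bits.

Each probability is a power of 1/2, so log₂(1/p) is an integer.
H = Σ p·log₂(1/p) = 1/4·2 + 1/8·3 + 1/8·3 + 1/16·4 + 1/16·4 + 1/8·3 + 1/4·2 = 2.625 bits.

2.625 bits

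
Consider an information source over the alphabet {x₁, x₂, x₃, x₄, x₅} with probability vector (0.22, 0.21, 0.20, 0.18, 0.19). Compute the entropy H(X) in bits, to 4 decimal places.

2.3183 bits

H = −Σ pᵢ log₂ pᵢ.
−0.22·log₂(0.22) = 0.4806
−0.21·log₂(0.21) = 0.4728
−0.20·log₂(0.20) = 0.4644
−0.18·log₂(0.18) = 0.4453
−0.19·log₂(0.19) = 0.4552
Sum ≈ 2.3183 → 2.3183 bits.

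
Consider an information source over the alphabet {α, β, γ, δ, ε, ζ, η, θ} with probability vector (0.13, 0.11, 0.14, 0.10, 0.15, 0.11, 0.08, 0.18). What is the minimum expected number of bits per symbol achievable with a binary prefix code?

3 bits/symbol

Repeatedly combine the two least-probable nodes; the expected code length is the sum of the merged weights.
merge 2/25 + 1/10 → 9/50
merge 11/100 + 11/100 → 11/50
merge 13/100 + 7/50 → 27/100
merge 3/20 + 9/50 → 33/100
merge 9/50 + 11/50 → 2/5
merge 27/100 + 33/100 → 3/5
merge 2/5 + 3/5 → 1
L = 9/50 + 11/50 + 27/100 + 33/100 + 2/5 + 3/5 + 1 = 3 bits/symbol.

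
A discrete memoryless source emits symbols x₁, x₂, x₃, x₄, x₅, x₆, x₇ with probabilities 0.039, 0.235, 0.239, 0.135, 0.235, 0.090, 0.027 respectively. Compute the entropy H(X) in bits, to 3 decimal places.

2.501 bits

H = −Σ pᵢ log₂ pᵢ.
−0.039·log₂(0.039) = 0.1825
−0.235·log₂(0.235) = 0.4910
−0.239·log₂(0.239) = 0.4935
−0.135·log₂(0.135) = 0.3900
−0.235·log₂(0.235) = 0.4910
−0.090·log₂(0.090) = 0.3127
−0.027·log₂(0.027) = 0.1407
Sum ≈ 2.5014 → 2.501 bits.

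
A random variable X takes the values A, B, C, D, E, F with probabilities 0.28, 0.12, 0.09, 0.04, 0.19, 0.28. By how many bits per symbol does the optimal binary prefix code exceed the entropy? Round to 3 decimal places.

0.031 bits

Entropy H = −Σ p log₂ p ≈ 2.3491 bits.
Huffman merges: 1/25+9/100→13/100; 3/25+13/100→1/4; 19/100+1/4→11/25; 7/25+7/25→14/25; 11/25+14/25→1. L = 119/50 ≈ 2.3800.
L − H = 2.3800 − 2.3491 = 0.031 bits.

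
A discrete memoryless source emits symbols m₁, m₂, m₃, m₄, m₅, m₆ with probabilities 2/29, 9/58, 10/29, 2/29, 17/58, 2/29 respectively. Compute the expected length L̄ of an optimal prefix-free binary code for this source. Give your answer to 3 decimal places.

Repeatedly combine the two least-probable nodes; the expected code length is the sum of the merged weights.
merge 2/29 + 2/29 → 4/29
merge 2/29 + 4/29 → 6/29
merge 9/58 + 6/29 → 21/58
merge 17/58 + 10/29 → 37/58
merge 21/58 + 37/58 → 1
L = 4/29 + 6/29 + 21/58 + 37/58 + 1 = 68/29 ≈ 2.345 bits/symbol.

2.345 bits/symbol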